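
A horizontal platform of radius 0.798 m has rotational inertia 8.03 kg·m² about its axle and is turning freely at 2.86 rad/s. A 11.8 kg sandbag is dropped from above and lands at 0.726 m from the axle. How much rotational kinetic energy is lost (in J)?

energy lost ≈ 14.3 J

No external torque acts about the axle; L_before = L_after.
Added inertia Σmr² = (11.8)(0.726)² = 6.219 kg·m²; I_f = 8.030 + 6.219 = 14.25 kg·m².
ω_f = I_p ω_i / I_f = (8.030)(2.86) / 14.25 = 1.612 rad/s.
KE_i = ½(8.030)(2.860 rad/s)² = 32.84 J; KE_f = ½(14.25)(1.612)² = 18.51 J.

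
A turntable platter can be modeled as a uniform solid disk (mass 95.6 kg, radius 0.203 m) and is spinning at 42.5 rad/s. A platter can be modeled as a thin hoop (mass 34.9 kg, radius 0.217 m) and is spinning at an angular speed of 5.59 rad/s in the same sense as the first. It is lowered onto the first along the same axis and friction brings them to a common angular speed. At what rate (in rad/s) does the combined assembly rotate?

|ω_f| ≈ 25.7 rad/s

The coupling torques are internal; angular momentum about the shared axis is conserved.
Moments of inertia: I_A = ½(95.6)(0.203)² = 1.970 kg·m²; I_B = (34.9)(0.217)² = 1.643 kg·m².
Taking A's sense as positive: L = (1.970)(42.5) + (1.643)(5.59) = 92.90 kg·m²·rad/s.
Combined I = 1.970 + 1.643 = 3.613 kg·m².
ω_f = L / I = 92.90 / 3.613 = 25.71 rad/s.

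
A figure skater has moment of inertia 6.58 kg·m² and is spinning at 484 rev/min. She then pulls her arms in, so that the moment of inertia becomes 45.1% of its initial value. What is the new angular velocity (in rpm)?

No external torque acts about the spin axis, so angular momentum is conserved.
I₂ = 0.451 × 6.58 = 2.968 kg·m².
ω₂ = I₁ω₁ / I₂ = (6.580)(484 rpm) / (2.968) = 1073 rpm.

ω₂ ≈ 1070 rpm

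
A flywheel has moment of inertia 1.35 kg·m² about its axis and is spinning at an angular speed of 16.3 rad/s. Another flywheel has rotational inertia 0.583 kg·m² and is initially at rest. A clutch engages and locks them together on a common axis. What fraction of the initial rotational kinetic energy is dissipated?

fraction ≈ 0.302

The coupling torques are internal; angular momentum about the shared axis is conserved.
Taking A's sense as positive: L = (1.350)(16.3) = 22.01 kg·m²·rad/s.
Combined I = 1.350 + 0.5830 = 1.933 kg·m².
ω_f = L / I = 22.01 / 1.933 = 11.38 rad/s.
KE_i = ½ΣIω² = 179.3 J; KE_f = ½(1.933)(11.38)² = 125.3 J.
Fraction dissipated = (KE_i − KE_f)/KE_i = 0.3016.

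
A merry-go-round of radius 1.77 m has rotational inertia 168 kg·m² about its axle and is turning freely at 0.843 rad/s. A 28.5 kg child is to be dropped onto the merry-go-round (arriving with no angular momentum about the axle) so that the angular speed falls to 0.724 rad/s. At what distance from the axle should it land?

r ≈ 0.984 m

No external torque acts about the axle; L_before = L_after.
I_p ω_i = (I_p + m r²) ω_f ⇒ m r² = I_p(ω_i/ω_f − 1) = 168.0(0.843/0.724 − 1) = 27.61 kg·m².
r = √(27.61/28.5) = 0.9843 m.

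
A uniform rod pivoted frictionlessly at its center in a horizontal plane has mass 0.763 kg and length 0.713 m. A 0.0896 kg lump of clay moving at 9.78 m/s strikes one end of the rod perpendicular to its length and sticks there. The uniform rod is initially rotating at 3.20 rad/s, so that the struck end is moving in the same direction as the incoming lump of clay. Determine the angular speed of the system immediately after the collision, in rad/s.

|ω_f| ≈ 9.51 rad/s

The axle reaction passes through the pivot and exerts no torque about it; angular momentum about the pivot is conserved through the impact.
I_p = (1/12)(0.763)(0.713)² = 0.03232 kg·m². Taking the sense of the lump of clay's angular momentum as positive, L_{lump} = m v R = (0.0896)(9.78)(0.713/2) = 0.3124 kg·m²/s.
L_i = +I_p ω_p + m v R = +(0.03232)(3.20) + 0.3124 = 0.4158 kg·m²/s.
After sticking, I_f = I_p + m R² = 0.03232 + (0.0896)(0.713/2)² = 0.04371 kg·m².
ω_f = L_i / I_f = 0.4158 / 0.04371 = 9.513 rad/s.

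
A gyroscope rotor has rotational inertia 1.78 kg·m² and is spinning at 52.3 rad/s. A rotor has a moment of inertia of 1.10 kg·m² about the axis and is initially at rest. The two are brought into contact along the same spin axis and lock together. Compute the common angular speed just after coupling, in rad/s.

|ω_f| ≈ 32.3 rad/s

No external torque acts about the common axis, so total angular momentum is conserved.
Taking A's sense as positive: L = (1.780)(52.3) = 93.09 kg·m²·rad/s.
Combined I = 1.780 + 1.100 = 2.880 kg·m².
ω_f = L / I = 93.09 / 2.880 = 32.32 rad/s.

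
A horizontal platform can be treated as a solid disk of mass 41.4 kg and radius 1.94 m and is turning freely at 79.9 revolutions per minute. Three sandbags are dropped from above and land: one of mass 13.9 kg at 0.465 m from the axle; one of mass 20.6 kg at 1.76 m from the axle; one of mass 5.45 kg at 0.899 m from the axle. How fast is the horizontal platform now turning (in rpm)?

No external torque acts about the axle; L_before = L_after.
I_p = ½(41.4)(1.94)² = 77.91 kg·m².
Added inertia Σmr² = (13.9)(0.465)² + (20.6)(1.76)² + (5.45)(0.899)² = 71.22 kg·m²; I_f = 77.91 + 71.22 = 149.1 kg·m².
ω_f = I_p ω_i / I_f = (77.91)(79.9) / 149.1 = 41.74 rpm.

ω_f ≈ 41.7 rpm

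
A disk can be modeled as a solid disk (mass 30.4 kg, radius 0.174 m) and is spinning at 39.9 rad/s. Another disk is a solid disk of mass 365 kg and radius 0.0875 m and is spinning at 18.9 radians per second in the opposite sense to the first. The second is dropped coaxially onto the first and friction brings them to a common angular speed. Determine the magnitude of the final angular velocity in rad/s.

|ω_f| ≈ 4.33 rad/s

No external torque acts about the common axis, so total angular momentum is conserved.
Moments of inertia: I_A = ½(30.4)(0.174)² = 0.4602 kg·m²; I_B = ½(365)(0.0875)² = 1.397 kg·m².
Taking A's sense as positive: L = (0.4602)(39.9) − (1.397)(18.9) = -8.047 kg·m²·rad/s.
Combined I = 0.4602 + 1.397 = 1.857 kg·m².
ω_f = L / I = -8.047 / 1.857 = -4.332 rad/s.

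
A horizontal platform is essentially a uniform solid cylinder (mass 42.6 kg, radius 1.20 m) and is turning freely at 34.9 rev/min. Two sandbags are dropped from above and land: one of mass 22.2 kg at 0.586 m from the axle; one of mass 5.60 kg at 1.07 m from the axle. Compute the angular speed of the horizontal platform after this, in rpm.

ω_f ≈ 23.9 rpm

No external torque acts about the axle; L_before = L_after.
I_p = ½(42.6)(1.20)² = 30.67 kg·m².
Added inertia Σmr² = (22.2)(0.586)² + (5.60)(1.07)² = 14.03 kg·m²; I_f = 30.67 + 14.03 = 44.71 kg·m².
ω_f = I_p ω_i / I_f = (30.67)(34.9) / 44.71 = 23.94 rpm.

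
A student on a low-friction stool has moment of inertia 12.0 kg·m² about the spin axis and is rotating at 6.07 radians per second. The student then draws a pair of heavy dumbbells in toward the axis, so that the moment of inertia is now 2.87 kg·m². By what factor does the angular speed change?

ω₂/ω₁ ≈ 4.18

Angular momentum about the spin axis is conserved since the torque about it is zero.
ω₂/ω₁ = I₁/I₂ = 12.00 / 2.870 = 4.181.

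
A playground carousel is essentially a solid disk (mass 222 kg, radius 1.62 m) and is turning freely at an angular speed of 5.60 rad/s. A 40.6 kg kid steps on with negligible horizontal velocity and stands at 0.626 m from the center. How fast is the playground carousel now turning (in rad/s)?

ω_f ≈ 5.31 rad/s

No external torque acts about the center; L_before = L_after.
I_p = ½(222)(1.62)² = 291.3 kg·m².
Added inertia Σmr² = (40.6)(0.626)² = 15.91 kg·m²; I_f = 291.3 + 15.91 = 307.2 kg·m².
ω_f = I_p ω_i / I_f = (291.3)(5.60) / 307.2 = 5.310 rad/s.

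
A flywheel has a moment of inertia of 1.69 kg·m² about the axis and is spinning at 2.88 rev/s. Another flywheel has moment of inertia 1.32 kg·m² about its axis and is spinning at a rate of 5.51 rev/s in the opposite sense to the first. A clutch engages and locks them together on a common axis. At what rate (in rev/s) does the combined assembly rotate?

No external torque acts about the common axis, so total angular momentum is conserved.
Taking A's sense as positive: L = (1.690)(2.88) − (1.320)(5.51) = -2.406 kg·m²·rev/s.
Combined I = 1.690 + 1.320 = 3.010 kg·m².
ω_f = L / I = -2.406 / 3.010 = -0.7993 rev/s.

|ω_f| ≈ 0.799 rev/s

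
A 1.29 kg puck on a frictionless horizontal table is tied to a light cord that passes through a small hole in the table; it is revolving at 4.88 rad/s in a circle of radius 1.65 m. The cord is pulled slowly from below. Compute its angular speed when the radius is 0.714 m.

The constraining force is radial, so m r² ω about the center is conserved.
ω₂ = ω₁ (r₁/r₂)² = (4.88)(1.65/0.714)² = 26.06 rad/s.

ω₂ ≈ 26.1 rad/s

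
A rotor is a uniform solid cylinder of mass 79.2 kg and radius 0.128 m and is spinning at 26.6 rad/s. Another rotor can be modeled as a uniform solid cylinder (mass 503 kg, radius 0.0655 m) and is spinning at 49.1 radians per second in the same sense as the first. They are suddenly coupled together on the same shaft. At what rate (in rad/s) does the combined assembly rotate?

|ω_f| ≈ 40.7 rad/s

The coupling torques are internal; angular momentum about the shared axis is conserved.
Moments of inertia: I_A = ½(79.2)(0.128)² = 0.6488 kg·m²; I_B = ½(503)(0.0655)² = 1.079 kg·m².
Taking A's sense as positive: L = (0.6488)(26.6) + (1.079)(49.1) = 70.24 kg·m²·rad/s.
Combined I = 0.6488 + 1.079 = 1.728 kg·m².
ω_f = L / I = 70.24 / 1.728 = 40.65 rad/s.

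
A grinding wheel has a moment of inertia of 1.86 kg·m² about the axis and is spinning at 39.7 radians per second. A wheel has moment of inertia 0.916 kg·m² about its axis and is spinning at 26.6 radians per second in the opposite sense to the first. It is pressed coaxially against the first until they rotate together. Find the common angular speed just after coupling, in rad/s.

The coupling torques are internal; angular momentum about the shared axis is conserved.
Taking A's sense as positive: L = (1.860)(39.7) − (0.9160)(26.6) = 49.48 kg·m²·rad/s.
Combined I = 1.860 + 0.9160 = 2.776 kg·m².
ω_f = L / I = 49.48 / 2.776 = 17.82 rad/s.

|ω_f| ≈ 17.8 rad/s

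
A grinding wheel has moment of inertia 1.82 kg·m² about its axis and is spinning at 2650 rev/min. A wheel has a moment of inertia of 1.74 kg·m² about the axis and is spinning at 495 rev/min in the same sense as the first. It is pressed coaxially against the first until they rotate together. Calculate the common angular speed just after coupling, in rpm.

The coupling torques are internal; angular momentum about the shared axis is conserved.
Taking A's sense as positive: L = (1.820)(2650) + (1.740)(495) = 5684 kg·m²·rpm.
Combined I = 1.820 + 1.740 = 3.560 kg·m².
ω_f = L / I = 5684 / 3.560 = 1597 rpm.

|ω_f| ≈ 1600 rpm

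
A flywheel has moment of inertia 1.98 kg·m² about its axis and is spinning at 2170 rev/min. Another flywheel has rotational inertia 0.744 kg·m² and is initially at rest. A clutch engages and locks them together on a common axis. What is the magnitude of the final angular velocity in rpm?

No external torque acts about the common axis, so total angular momentum is conserved.
Taking A's sense as positive: L = (1.980)(2170) = 4297 kg·m²·rpm.
Combined I = 1.980 + 0.7440 = 2.724 kg·m².
ω_f = L / I = 4297 / 2.724 = 1577 rpm.

|ω_f| ≈ 1580 rpm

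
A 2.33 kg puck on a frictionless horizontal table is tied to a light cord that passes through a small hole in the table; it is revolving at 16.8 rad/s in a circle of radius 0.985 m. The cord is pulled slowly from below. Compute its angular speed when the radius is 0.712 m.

ω₂ ≈ 32.2 rad/s

No torque about the axis ⇒ m r₁² ω₁ = m r₂² ω₂.
ω₂ = ω₁ (r₁/r₂)² = (16.8)(0.985/0.712)² = 32.15 rad/s.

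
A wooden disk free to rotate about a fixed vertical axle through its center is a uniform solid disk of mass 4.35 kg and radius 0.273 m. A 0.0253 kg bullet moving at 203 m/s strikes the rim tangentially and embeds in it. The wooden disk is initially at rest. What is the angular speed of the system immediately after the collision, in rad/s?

|ω_f| ≈ 8.55 rad/s

The axle reaction passes through the axle and exerts no torque about it; angular momentum about the axle is conserved through the impact.
I_p = ½(4.35)(0.273)² = 0.1621 kg·m². Taking the sense of the bullet's angular momentum as positive, L_{bullet} = m v R = (0.0253)(203)(0.273) = 1.402 kg·m²/s.
L_i = 0 + 1.402 = 1.402 kg·m²/s.
After sticking, I_f = I_p + m R² = 0.1621 + (0.0253)(0.273)² = 0.1640 kg·m².
ω_f = L_i / I_f = 1.402 / 0.1640 = 8.550 rad/s.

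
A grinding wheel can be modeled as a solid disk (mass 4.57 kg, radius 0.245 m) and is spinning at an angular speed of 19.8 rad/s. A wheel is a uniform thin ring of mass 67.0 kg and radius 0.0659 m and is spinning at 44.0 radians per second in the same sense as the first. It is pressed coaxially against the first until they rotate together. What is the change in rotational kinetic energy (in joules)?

ΔKE ≈ -27.3 J

No external torque acts about the common axis, so total angular momentum is conserved.
Moments of inertia: I_A = ½(4.57)(0.245)² = 0.1372 kg·m²; I_B = (67.0)(0.0659)² = 0.2910 kg·m².
Taking A's sense as positive: L = (0.1372)(19.8) + (0.2910)(44.0) = 15.52 kg·m²·rad/s.
Combined I = 0.1372 + 0.2910 = 0.4281 kg·m².
ω_f = L / I = 15.52 / 0.4281 = 36.25 rad/s.
KE_i = ½ΣIω² = 308.5 J; KE_f = ½(0.4281)(36.25)² = 281.2 J.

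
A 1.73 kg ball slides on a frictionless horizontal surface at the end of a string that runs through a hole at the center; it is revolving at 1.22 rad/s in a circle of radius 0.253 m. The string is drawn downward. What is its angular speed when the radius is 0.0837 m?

No torque about the axis ⇒ m r₁² ω₁ = m r₂² ω₂.
ω₂ = ω₁ (r₁/r₂)² = (1.22)(0.253/0.0837)² = 11.15 rad/s.

ω₂ ≈ 11.1 rad/s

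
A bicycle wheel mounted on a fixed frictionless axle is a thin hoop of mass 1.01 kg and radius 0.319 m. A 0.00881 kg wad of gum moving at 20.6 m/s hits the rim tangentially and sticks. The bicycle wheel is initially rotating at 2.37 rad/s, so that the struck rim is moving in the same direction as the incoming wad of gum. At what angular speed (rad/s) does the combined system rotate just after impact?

|ω_f| ≈ 2.91 rad/s

The axle reaction passes through the axle and exerts no torque about it; angular momentum about the axle is conserved through the impact.
I_p = (1.01)(0.319)² = 0.1028 kg·m². Taking the sense of the wad of gum's angular momentum as positive, L_{wad} = m v R = (0.00881)(20.6)(0.319) = 0.05789 kg·m²/s.
L_i = +I_p ω_p + m v R = +(0.1028)(2.37) + 0.05789 = 0.3015 kg·m²/s.
After sticking, I_f = I_p + m R² = 0.1028 + (0.00881)(0.319)² = 0.1037 kg·m².
ω_f = L_i / I_f = 0.3015 / 0.1037 = 2.908 rad/s.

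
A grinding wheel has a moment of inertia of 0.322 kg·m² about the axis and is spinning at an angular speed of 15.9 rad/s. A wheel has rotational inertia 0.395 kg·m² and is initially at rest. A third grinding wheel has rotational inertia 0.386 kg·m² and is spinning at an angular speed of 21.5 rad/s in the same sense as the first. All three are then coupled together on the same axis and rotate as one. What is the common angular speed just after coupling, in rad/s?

|ω_f| ≈ 12.2 rad/s

The coupling torques are internal; angular momentum about the shared axis is conserved.
Taking A's sense as positive: L = (0.3220)(15.9) + (0.3860)(21.5) = 13.42 kg·m²·rad/s.
Combined I = 0.3220 + 0.3950 + 0.3860 = 1.103 kg·m².
ω_f = L / I = 13.42 / 1.103 = 12.17 rad/s.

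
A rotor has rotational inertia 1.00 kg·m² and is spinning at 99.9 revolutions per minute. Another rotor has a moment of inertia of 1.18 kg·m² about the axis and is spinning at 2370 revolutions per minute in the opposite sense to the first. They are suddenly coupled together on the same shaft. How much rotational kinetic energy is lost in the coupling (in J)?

No external torque acts about the common axis, so total angular momentum is conserved.
Taking A's sense as positive: L = (1.000)(99.9) − (1.180)(2370) = -2697 kg·m²·rpm.
Combined I = 1.000 + 1.180 = 2.180 kg·m².
ω_f = L / I = -2697 / 2.180 = -1237 rpm.
KE_i = ½ΣIω² = 36400 J; KE_f = ½(2.180)(129.5)² = 18290 J.

ΔKE lost ≈ 18100 J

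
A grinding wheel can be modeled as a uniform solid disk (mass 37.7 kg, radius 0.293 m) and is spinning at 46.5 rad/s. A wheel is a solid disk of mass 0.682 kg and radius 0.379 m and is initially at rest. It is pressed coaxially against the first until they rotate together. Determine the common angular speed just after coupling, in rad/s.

|ω_f| ≈ 45.1 rad/s

The coupling torques are internal; angular momentum about the shared axis is conserved.
Moments of inertia: I_A = ½(37.7)(0.293)² = 1.618 kg·m²; I_B = ½(0.682)(0.379)² = 0.04898 kg·m².
Taking A's sense as positive: L = (1.618)(46.5) = 75.25 kg·m²·rad/s.
Combined I = 1.618 + 0.04898 = 1.667 kg·m².
ω_f = L / I = 75.25 / 1.667 = 45.13 rad/s.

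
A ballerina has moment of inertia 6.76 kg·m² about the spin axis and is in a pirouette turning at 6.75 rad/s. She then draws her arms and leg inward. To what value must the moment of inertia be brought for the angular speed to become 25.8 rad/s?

With no external torque about the axis, L is conserved: I₁ω₁ = I₂ω₂.
I₂ = I₁ω₁ / ω₂ = (6.76)(6.75) / (25.8) = 1.769 kg·m².

I₂ ≈ 1.77 kg·m²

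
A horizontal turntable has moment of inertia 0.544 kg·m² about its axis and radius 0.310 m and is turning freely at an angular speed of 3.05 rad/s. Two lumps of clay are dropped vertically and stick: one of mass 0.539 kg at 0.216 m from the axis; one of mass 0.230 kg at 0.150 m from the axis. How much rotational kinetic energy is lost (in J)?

energy lost ≈ 0.134 J

The added mass arrives with no angular momentum about the axis, and any external torque about the axis is negligible, so the system's angular momentum is conserved.
Added inertia Σmr² = (0.539)(0.216)² + (0.230)(0.150)² = 0.03032 kg·m²; I_f = 0.5440 + 0.03032 = 0.5743 kg·m².
ω_f = I_p ω_i / I_f = (0.5440)(3.05) / 0.5743 = 2.889 rad/s.
KE_i = ½(0.5440)(3.050 rad/s)² = 2.530 J; KE_f = ½(0.5743)(2.889)² = 2.397 J.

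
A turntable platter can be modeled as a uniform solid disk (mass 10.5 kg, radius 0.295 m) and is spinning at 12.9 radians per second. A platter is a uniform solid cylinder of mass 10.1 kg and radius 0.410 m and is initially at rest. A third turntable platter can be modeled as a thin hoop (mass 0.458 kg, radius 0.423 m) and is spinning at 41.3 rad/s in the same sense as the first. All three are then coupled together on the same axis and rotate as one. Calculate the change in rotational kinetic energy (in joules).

The coupling torques are internal; angular momentum about the shared axis is conserved.
Moments of inertia: I_A = ½(10.5)(0.295)² = 0.4569 kg·m²; I_B = ½(10.1)(0.410)² = 0.8489 kg·m²; I_C = (0.458)(0.423)² = 0.08195 kg·m².
Taking A's sense as positive: L = (0.4569)(12.9) + (0.08195)(41.3) = 9.278 kg·m²·rad/s.
Combined I = 0.4569 + 0.8489 + 0.08195 = 1.388 kg·m².
ω_f = L / I = 9.278 / 1.388 = 6.686 rad/s.
KE_i = ½ΣIω² = 107.9 J; KE_f = ½(1.388)(6.686)² = 31.02 J.

ΔKE ≈ -76.9 J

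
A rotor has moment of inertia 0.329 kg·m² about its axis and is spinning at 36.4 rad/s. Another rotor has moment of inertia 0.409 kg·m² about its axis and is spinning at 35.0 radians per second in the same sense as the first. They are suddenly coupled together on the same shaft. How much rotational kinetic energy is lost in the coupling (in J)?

ΔKE lost ≈ 0.179 J

No external torque acts about the common axis, so total angular momentum is conserved.
Taking A's sense as positive: L = (0.3290)(36.4) + (0.4090)(35.0) = 26.29 kg·m²·rad/s.
Combined I = 0.3290 + 0.4090 = 0.7380 kg·m².
ω_f = L / I = 26.29 / 0.7380 = 35.62 rad/s.
KE_i = ½ΣIω² = 468.5 J; KE_f = ½(0.7380)(35.62)² = 468.3 J.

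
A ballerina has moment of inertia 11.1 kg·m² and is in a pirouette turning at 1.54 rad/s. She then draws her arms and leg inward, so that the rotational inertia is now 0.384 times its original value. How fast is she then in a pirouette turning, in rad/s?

With no external torque about the axis, L is conserved: I₁ω₁ = I₂ω₂.
I₂ = 0.384 × 11.1 = 4.262 kg·m².
ω₂ = I₁ω₁ / I₂ = (11.10)(1.54 rad/s) / (4.262) = 4.010 rad/s.

ω₂ ≈ 4.01 rad/s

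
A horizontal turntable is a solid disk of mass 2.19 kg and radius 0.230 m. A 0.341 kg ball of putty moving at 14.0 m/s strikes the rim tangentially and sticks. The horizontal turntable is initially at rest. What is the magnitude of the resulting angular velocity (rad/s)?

|ω_f| ≈ 14.5 rad/s

The axle reaction passes through the axle and exerts no torque about it; angular momentum about the axle is conserved through the impact.
I_p = ½(2.19)(0.230)² = 0.05793 kg·m². Taking the sense of the ball of putty's angular momentum as positive, L_{ball} = m v R = (0.341)(14.0)(0.230) = 1.098 kg·m²/s.
L_i = 0 + 1.098 = 1.098 kg·m²/s.
After sticking, I_f = I_p + m R² = 0.05793 + (0.341)(0.230)² = 0.07596 kg·m².
ω_f = L_i / I_f = 1.098 / 0.07596 = 14.45 rad/s.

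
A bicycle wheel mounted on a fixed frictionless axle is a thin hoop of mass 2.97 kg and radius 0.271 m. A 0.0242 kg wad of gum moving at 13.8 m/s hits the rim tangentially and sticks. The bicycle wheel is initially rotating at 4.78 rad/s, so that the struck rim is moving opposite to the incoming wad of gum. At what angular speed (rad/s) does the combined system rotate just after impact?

The axle reaction passes through the axle and exerts no torque about it; angular momentum about the axle is conserved through the impact.
I_p = (2.97)(0.271)² = 0.2181 kg·m². Taking the sense of the wad of gum's angular momentum as positive, L_{wad} = m v R = (0.0242)(13.8)(0.271) = 0.09050 kg·m²/s.
L_i = −I_p ω_p + m v R = −(0.2181)(4.78) + 0.09050 = -0.9521 kg·m²/s.
After sticking, I_f = I_p + m R² = 0.2181 + (0.0242)(0.271)² = 0.2199 kg·m².
ω_f = L_i / I_f = -0.9521 / 0.2199 = -4.330 rad/s.

|ω_f| ≈ 4.33 rad/s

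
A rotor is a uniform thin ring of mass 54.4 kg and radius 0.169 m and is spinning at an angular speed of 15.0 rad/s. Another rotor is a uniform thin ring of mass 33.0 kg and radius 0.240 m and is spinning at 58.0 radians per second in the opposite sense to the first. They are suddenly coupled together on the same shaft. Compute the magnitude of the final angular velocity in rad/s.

The coupling torques are internal; angular momentum about the shared axis is conserved.
Moments of inertia: I_A = (54.4)(0.169)² = 1.554 kg·m²; I_B = (33.0)(0.240)² = 1.901 kg·m².
Taking A's sense as positive: L = (1.554)(15.0) − (1.901)(58.0) = -86.94 kg·m²·rad/s.
Combined I = 1.554 + 1.901 = 3.455 kg·m².
ω_f = L / I = -86.94 / 3.455 = -25.17 rad/s.

|ω_f| ≈ 25.2 rad/s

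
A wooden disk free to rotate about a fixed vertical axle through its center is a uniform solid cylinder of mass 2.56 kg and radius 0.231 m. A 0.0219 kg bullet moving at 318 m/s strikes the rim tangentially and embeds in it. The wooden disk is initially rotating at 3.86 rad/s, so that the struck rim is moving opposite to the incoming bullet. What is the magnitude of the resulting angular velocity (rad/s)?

|ω_f| ≈ 19.4 rad/s

About the axle the impulsive forces during the collision are internal, so angular momentum about that axis is conserved.
I_p = ½(2.56)(0.231)² = 0.06830 kg·m². Taking the sense of the bullet's angular momentum as positive, L_{bullet} = m v R = (0.0219)(318)(0.231) = 1.609 kg·m²/s.
L_i = −I_p ω_p + m v R = −(0.06830)(3.86) + 1.609 = 1.345 kg·m²/s.
After sticking, I_f = I_p + m R² = 0.06830 + (0.0219)(0.231)² = 0.06947 kg·m².
ω_f = L_i / I_f = 1.345 / 0.06947 = 19.36 rad/s.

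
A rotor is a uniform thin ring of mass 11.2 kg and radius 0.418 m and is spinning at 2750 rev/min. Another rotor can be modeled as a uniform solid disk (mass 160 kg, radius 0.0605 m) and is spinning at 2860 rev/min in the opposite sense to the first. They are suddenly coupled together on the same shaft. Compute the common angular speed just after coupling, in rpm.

|ω_f| ≈ 2020 rpm

The coupling torques are internal; angular momentum about the shared axis is conserved.
Moments of inertia: I_A = (11.2)(0.418)² = 1.957 kg·m²; I_B = ½(160)(0.0605)² = 0.2928 kg·m².
Taking A's sense as positive: L = (1.957)(2750) − (0.2928)(2860) = 4544 kg·m²·rpm.
Combined I = 1.957 + 0.2928 = 2.250 kg·m².
ω_f = L / I = 4544 / 2.250 = 2020 rpm.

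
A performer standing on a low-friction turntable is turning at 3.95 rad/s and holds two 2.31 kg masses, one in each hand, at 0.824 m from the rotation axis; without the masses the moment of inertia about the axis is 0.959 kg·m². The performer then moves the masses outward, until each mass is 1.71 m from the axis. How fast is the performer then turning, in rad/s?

Angular momentum about the spin axis is conserved since the torque about it is zero.
I₁ = 0.959 + 2(2.31)(0.824)² = 4.096 kg·m²; I₂ = 0.959 + 2(2.31)(1.71)² = 14.47 kg·m².
ω₂ = I₁ω₁ / I₂ = (4.096)(3.95 rad/s) / (14.47) = 1.118 rad/s.

ω₂ ≈ 1.12 rad/s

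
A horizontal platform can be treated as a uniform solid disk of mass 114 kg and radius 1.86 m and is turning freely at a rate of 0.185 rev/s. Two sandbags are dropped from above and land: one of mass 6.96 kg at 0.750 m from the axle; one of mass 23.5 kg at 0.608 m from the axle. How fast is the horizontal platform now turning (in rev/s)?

ω_f ≈ 0.174 rev/s

The added mass arrives with no angular momentum about the axle, and any external torque about the axle is negligible, so the system's angular momentum is conserved.
I_p = ½(114)(1.86)² = 197.2 kg·m².
Added inertia Σmr² = (6.96)(0.750)² + (23.5)(0.608)² = 12.60 kg·m²; I_f = 197.2 + 12.60 = 209.8 kg·m².
ω_f = I_p ω_i / I_f = (197.2)(0.185) / 209.8 = 0.1739 rev/s.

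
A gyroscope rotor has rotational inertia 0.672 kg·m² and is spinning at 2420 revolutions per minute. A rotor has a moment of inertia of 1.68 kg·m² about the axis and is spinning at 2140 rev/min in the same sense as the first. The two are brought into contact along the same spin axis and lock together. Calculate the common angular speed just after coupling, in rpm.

|ω_f| ≈ 2220 rpm

The coupling torques are internal; angular momentum about the shared axis is conserved.
Taking A's sense as positive: L = (0.6720)(2420) + (1.680)(2140) = 5221 kg·m²·rpm.
Combined I = 0.6720 + 1.680 = 2.352 kg·m².
ω_f = L / I = 5221 / 2.352 = 2220 rpm.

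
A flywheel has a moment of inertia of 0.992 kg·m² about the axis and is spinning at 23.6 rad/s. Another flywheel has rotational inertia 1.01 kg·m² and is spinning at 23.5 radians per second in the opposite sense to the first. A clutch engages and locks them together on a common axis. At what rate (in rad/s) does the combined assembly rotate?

|ω_f| ≈ 0.162 rad/s

The coupling torques are internal; angular momentum about the shared axis is conserved.
Taking A's sense as positive: L = (0.9920)(23.6) − (1.010)(23.5) = -0.3238 kg·m²·rad/s.
Combined I = 0.9920 + 1.010 = 2.002 kg·m².
ω_f = L / I = -0.3238 / 2.002 = -0.1617 rad/s.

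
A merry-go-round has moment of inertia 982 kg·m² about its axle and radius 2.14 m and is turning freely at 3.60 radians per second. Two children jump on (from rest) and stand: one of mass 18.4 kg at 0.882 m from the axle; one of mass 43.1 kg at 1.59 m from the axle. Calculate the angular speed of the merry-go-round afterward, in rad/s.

ω_f ≈ 3.20 rad/s

No external torque acts about the axle; L_before = L_after.
Added inertia Σmr² = (18.4)(0.882)² + (43.1)(1.59)² = 123.3 kg·m²; I_f = 982.0 + 123.3 = 1105 kg·m².
ω_f = I_p ω_i / I_f = (982.0)(3.60) / 1105 = 3.198 rad/s.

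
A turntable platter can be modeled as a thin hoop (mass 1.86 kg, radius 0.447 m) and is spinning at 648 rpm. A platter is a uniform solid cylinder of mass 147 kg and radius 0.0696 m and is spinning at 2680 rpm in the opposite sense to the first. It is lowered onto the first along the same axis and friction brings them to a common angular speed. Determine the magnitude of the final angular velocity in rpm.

|ω_f| ≈ 980 rpm

The coupling torques are internal; angular momentum about the shared axis is conserved.
Moments of inertia: I_A = (1.86)(0.447)² = 0.3716 kg·m²; I_B = ½(147)(0.0696)² = 0.3560 kg·m².
Taking A's sense as positive: L = (0.3716)(648) − (0.3560)(2680) = -713.4 kg·m²·rpm.
Combined I = 0.3716 + 0.3560 = 0.7277 kg·m².
ω_f = L / I = -713.4 / 0.7277 = -980.3 rpm.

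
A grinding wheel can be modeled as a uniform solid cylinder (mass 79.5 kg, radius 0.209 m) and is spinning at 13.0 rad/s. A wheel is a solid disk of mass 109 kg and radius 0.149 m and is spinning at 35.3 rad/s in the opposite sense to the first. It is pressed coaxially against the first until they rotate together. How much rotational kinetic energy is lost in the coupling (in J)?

The coupling torques are internal; angular momentum about the shared axis is conserved.
Moments of inertia: I_A = ½(79.5)(0.209)² = 1.736 kg·m²; I_B = ½(109)(0.149)² = 1.210 kg·m².
Taking A's sense as positive: L = (1.736)(13.0) − (1.210)(35.3) = -20.14 kg·m²·rad/s.
Combined I = 1.736 + 1.210 = 2.946 kg·m².
ω_f = L / I = -20.14 / 2.946 = -6.835 rad/s.
KE_i = ½ΣIω² = 900.6 J; KE_f = ½(2.946)(6.835)² = 68.83 J.

ΔKE lost ≈ 832 J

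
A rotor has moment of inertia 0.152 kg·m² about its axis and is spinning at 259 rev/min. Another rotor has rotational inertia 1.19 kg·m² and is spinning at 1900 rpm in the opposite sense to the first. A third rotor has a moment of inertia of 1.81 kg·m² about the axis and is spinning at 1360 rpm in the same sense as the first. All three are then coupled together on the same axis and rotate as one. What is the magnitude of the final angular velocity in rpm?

|ω_f| ≈ 76.1 rpm

No external torque acts about the common axis, so total angular momentum is conserved.
Taking A's sense as positive: L = (0.1520)(259) − (1.190)(1900) + (1.810)(1360) = 240.0 kg·m²·rpm.
Combined I = 0.1520 + 1.190 + 1.810 = 3.152 kg·m².
ω_f = L / I = 240.0 / 3.152 = 76.13 rpm.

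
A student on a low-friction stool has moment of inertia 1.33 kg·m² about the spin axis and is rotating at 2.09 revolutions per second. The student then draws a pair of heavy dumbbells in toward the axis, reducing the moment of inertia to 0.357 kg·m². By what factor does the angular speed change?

Angular momentum about the spin axis is conserved since the torque about it is zero.
ω₂/ω₁ = I₁/I₂ = 1.330 / 0.3570 = 3.725.

ω₂/ω₁ ≈ 3.73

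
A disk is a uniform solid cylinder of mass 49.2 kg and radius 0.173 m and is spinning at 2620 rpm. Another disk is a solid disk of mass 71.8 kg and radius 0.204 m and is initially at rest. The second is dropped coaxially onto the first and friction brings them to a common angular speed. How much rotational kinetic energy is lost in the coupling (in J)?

The coupling torques are internal; angular momentum about the shared axis is conserved.
Moments of inertia: I_A = ½(49.2)(0.173)² = 0.7363 kg·m²; I_B = ½(71.8)(0.204)² = 1.494 kg·m².
Taking A's sense as positive: L = (0.7363)(2620) = 1929 kg·m²·rpm.
Combined I = 0.7363 + 1.494 = 2.230 kg·m².
ω_f = L / I = 1929 / 2.230 = 864.9 rpm.
KE_i = ½ΣIω² = 27710 J; KE_f = ½(2.230)(90.57)² = 9148 J.

ΔKE lost ≈ 18600 J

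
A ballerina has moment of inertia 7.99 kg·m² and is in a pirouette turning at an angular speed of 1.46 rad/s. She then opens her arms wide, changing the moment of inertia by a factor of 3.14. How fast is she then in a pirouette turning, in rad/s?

ω₂ ≈ 0.465 rad/s

Angular momentum about the spin axis is conserved since the torque about it is zero.
I₂ = 3.14 × 7.99 = 25.09 kg·m².
ω₂ = I₁ω₁ / I₂ = (7.990)(1.46 rad/s) / (25.09) = 0.4650 rad/s.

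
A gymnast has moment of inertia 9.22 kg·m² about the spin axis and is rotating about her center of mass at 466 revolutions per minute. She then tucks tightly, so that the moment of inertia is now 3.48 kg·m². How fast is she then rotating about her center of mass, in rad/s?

Angular momentum about the spin axis is conserved since the torque about it is zero.
ω₂ = I₁ω₁ / I₂ = (9.220)(466 rpm) / (3.480) = 1235 rpm = 129.3 rad/s.

ω₂ ≈ 129 rad/s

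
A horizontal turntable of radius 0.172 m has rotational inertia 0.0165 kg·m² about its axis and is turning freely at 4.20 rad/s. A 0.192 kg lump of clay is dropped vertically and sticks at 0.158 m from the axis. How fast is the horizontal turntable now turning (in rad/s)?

The added mass arrives with no angular momentum about the axis, and any external torque about the axis is negligible, so the system's angular momentum is conserved.
Added inertia Σmr² = (0.192)(0.158)² = 0.004793 kg·m²; I_f = 0.01650 + 0.004793 = 0.02129 kg·m².
ω_f = I_p ω_i / I_f = (0.01650)(4.20) / 0.02129 = 3.255 rad/s.

ω_f ≈ 3.25 rad/s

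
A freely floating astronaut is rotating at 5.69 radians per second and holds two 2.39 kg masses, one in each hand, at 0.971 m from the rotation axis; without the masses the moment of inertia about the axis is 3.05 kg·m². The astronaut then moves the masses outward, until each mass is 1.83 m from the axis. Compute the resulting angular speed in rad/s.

ω₂ ≈ 2.26 rad/s

Angular momentum about the spin axis is conserved since the torque about it is zero.
I₁ = 3.05 + 2(2.39)(0.971)² = 7.557 kg·m²; I₂ = 3.05 + 2(2.39)(1.83)² = 19.06 kg·m².
ω₂ = I₁ω₁ / I₂ = (7.557)(5.69 rad/s) / (19.06) = 2.256 rad/s.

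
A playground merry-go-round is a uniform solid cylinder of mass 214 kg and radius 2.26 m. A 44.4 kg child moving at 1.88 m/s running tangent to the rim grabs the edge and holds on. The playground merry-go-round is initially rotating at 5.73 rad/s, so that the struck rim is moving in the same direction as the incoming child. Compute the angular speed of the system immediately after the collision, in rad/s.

|ω_f| ≈ 4.29 rad/s

About the axle the impulsive forces during the collision are internal, so angular momentum about that axis is conserved.
I_p = ½(214)(2.26)² = 546.5 kg·m². Taking the sense of the child's angular momentum as positive, L_{child} = m v R = (44.4)(1.88)(2.26) = 188.6 kg·m²/s.
L_i = +I_p ω_p + m v R = +(546.5)(5.73) + 188.6 = 3320 kg·m²/s.
After sticking, I_f = I_p + m R² = 546.5 + (44.4)(2.26)² = 773.3 kg·m².
ω_f = L_i / I_f = 3320 / 773.3 = 4.294 rad/s.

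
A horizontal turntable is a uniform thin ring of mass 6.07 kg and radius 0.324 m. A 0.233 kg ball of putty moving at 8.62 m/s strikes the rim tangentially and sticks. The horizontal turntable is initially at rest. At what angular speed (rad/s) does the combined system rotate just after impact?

|ω_f| ≈ 0.983 rad/s

About the axle the impulsive forces during the collision are internal, so angular momentum about that axis is conserved.
I_p = (6.07)(0.324)² = 0.6372 kg·m². Taking the sense of the ball of putty's angular momentum as positive, L_{ball} = m v R = (0.233)(8.62)(0.324) = 0.6507 kg·m²/s.
L_i = 0 + 0.6507 = 0.6507 kg·m²/s.
After sticking, I_f = I_p + m R² = 0.6372 + (0.233)(0.324)² = 0.6617 kg·m².
ω_f = L_i / I_f = 0.6507 / 0.6617 = 0.9835 rad/s.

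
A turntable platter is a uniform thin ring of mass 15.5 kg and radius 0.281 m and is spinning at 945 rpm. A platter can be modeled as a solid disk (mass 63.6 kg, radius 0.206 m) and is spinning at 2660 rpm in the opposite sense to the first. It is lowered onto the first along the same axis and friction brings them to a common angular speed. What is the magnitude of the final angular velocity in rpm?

|ω_f| ≈ 945 rpm

The coupling torques are internal; angular momentum about the shared axis is conserved.
Moments of inertia: I_A = (15.5)(0.281)² = 1.224 kg·m²; I_B = ½(63.6)(0.206)² = 1.349 kg·m².
Taking A's sense as positive: L = (1.224)(945) − (1.349)(2660) = -2433 kg·m²·rpm.
Combined I = 1.224 + 1.349 = 2.573 kg·m².
ω_f = L / I = -2433 / 2.573 = -945.5 rpm.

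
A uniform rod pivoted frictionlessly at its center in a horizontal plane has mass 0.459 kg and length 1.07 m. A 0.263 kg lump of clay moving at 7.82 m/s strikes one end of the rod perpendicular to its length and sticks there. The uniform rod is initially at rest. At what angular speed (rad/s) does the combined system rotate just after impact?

The axle reaction passes through the pivot and exerts no torque about it; angular momentum about the pivot is conserved through the impact.
I_p = (1/12)(0.459)(1.07)² = 0.04379 kg·m². Taking the sense of the lump of clay's angular momentum as positive, L_{lump} = m v R = (0.263)(7.82)(1.07/2) = 1.100 kg·m²/s.
L_i = 0 + 1.100 = 1.100 kg·m²/s.
After sticking, I_f = I_p + m R² = 0.04379 + (0.263)(1.07/2)² = 0.1191 kg·m².
ω_f = L_i / I_f = 1.100 / 0.1191 = 9.241 rad/s.

|ω_f| ≈ 9.24 rad/s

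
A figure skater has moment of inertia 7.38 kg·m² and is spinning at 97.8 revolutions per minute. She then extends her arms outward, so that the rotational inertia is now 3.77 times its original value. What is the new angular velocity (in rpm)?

ω₂ ≈ 25.9 rpm

With no external torque about the axis, L is conserved: I₁ω₁ = I₂ω₂.
I₂ = 3.77 × 7.38 = 27.82 kg·m².
ω₂ = I₁ω₁ / I₂ = (7.380)(97.8 rpm) / (27.82) = 25.94 rpm.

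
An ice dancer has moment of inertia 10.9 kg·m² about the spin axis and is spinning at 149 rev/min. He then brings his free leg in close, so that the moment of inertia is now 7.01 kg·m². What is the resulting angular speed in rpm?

ω₂ ≈ 232 rpm

With no external torque about the axis, L is conserved: I₁ω₁ = I₂ω₂.
ω₂ = I₁ω₁ / I₂ = (10.90)(149 rpm) / (7.010) = 231.7 rpm.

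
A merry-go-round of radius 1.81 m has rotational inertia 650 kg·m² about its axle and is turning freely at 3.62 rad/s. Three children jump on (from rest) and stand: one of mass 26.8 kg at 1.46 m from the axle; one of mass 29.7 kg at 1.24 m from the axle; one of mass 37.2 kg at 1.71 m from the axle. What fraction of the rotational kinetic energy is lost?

The added mass arrives with no angular momentum about the axle, and any external torque about the axle is negligible, so the system's angular momentum is conserved.
Added inertia Σmr² = (26.8)(1.46)² + (29.7)(1.24)² + (37.2)(1.71)² = 211.6 kg·m²; I_f = 650.0 + 211.6 = 861.6 kg·m².
ω_f = I_p ω_i / I_f = (650.0)(3.62) / 861.6 = 2.731 rad/s.
KE_i = ½(650.0)(3.620 rad/s)² = 4259 J; KE_f = ½(861.6)(2.731)² = 3213 J.
Fraction lost = 0.2456.

fraction ≈ 0.246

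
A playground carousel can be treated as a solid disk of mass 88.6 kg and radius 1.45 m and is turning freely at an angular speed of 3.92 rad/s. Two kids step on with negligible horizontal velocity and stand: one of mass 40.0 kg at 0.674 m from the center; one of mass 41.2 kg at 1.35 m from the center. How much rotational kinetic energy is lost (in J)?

energy lost ≈ 358 J

The added mass arrives with no angular momentum about the center, and any external torque about the center is negligible, so the system's angular momentum is conserved.
I_p = ½(88.6)(1.45)² = 93.14 kg·m².
Added inertia Σmr² = (40.0)(0.674)² + (41.2)(1.35)² = 93.26 kg·m²; I_f = 93.14 + 93.26 = 186.4 kg·m².
ω_f = I_p ω_i / I_f = (93.14)(3.92) / 186.4 = 1.959 rad/s.
KE_i = ½(93.14)(3.920 rad/s)² = 715.6 J; KE_f = ½(186.4)(1.959)² = 357.6 J.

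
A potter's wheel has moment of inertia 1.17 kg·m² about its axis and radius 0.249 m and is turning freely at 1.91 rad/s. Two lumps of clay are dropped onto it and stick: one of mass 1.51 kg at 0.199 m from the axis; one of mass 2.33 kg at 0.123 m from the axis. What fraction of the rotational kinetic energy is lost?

The added mass arrives with no angular momentum about the axis, and any external torque about the axis is negligible, so the system's angular momentum is conserved.
Added inertia Σmr² = (1.51)(0.199)² + (2.33)(0.123)² = 0.09505 kg·m²; I_f = 1.170 + 0.09505 = 1.265 kg·m².
ω_f = I_p ω_i / I_f = (1.170)(1.91) / 1.265 = 1.766 rad/s.
KE_i = ½(1.170)(1.910 rad/s)² = 2.134 J; KE_f = ½(1.265)(1.766)² = 1.974 J.
Fraction lost = 0.07513.

fraction ≈ 0.0751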